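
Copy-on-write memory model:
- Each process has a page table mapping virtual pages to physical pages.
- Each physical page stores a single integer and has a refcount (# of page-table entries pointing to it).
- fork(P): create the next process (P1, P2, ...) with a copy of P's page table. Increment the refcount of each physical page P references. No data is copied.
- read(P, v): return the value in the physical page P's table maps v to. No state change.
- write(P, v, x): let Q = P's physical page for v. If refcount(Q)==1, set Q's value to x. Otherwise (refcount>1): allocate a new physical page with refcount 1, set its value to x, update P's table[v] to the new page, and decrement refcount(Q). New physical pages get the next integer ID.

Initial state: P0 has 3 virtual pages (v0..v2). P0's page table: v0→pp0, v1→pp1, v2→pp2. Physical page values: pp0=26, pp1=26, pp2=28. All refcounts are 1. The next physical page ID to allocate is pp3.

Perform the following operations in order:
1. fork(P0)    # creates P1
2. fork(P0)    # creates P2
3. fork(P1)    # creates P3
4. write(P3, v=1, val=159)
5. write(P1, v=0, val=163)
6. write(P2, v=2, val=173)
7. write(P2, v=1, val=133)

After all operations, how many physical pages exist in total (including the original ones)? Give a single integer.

Op 1: fork(P0) -> P1. 3 ppages; refcounts: pp0:2 pp1:2 pp2:2
Op 2: fork(P0) -> P2. 3 ppages; refcounts: pp0:3 pp1:3 pp2:3
Op 3: fork(P1) -> P3. 3 ppages; refcounts: pp0:4 pp1:4 pp2:4
Op 4: write(P3, v1, 159). refcount(pp1)=4>1 -> COPY to pp3. 4 ppages; refcounts: pp0:4 pp1:3 pp2:4 pp3:1
Op 5: write(P1, v0, 163). refcount(pp0)=4>1 -> COPY to pp4. 5 ppages; refcounts: pp0:3 pp1:3 pp2:4 pp3:1 pp4:1
Op 6: write(P2, v2, 173). refcount(pp2)=4>1 -> COPY to pp5. 6 ppages; refcounts: pp0:3 pp1:3 pp2:3 pp3:1 pp4:1 pp5:1
Op 7: write(P2, v1, 133). refcount(pp1)=3>1 -> COPY to pp6. 7 ppages; refcounts: pp0:3 pp1:2 pp2:3 pp3:1 pp4:1 pp5:1 pp6:1

Answer: 7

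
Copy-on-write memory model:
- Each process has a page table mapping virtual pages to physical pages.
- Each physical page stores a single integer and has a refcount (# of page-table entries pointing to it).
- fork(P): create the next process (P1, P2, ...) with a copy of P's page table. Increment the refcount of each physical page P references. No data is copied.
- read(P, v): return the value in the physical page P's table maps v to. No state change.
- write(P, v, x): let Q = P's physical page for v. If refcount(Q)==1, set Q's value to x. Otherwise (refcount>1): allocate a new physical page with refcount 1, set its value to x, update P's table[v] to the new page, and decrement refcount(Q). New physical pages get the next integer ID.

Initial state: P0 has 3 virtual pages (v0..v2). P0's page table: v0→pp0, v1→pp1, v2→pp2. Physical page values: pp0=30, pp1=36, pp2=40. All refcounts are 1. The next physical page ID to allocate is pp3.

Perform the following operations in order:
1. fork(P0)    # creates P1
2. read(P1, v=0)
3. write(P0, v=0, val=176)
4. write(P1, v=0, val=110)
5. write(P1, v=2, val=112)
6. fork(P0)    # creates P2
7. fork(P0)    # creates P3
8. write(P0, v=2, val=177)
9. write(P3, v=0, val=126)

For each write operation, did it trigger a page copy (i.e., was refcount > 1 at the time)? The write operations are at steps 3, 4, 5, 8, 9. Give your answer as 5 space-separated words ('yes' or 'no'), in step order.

Op 1: fork(P0) -> P1. 3 ppages; refcounts: pp0:2 pp1:2 pp2:2
Op 2: read(P1, v0) -> 30. No state change.
Op 3: write(P0, v0, 176). refcount(pp0)=2>1 -> COPY to pp3. 4 ppages; refcounts: pp0:1 pp1:2 pp2:2 pp3:1
Op 4: write(P1, v0, 110). refcount(pp0)=1 -> write in place. 4 ppages; refcounts: pp0:1 pp1:2 pp2:2 pp3:1
Op 5: write(P1, v2, 112). refcount(pp2)=2>1 -> COPY to pp4. 5 ppages; refcounts: pp0:1 pp1:2 pp2:1 pp3:1 pp4:1
Op 6: fork(P0) -> P2. 5 ppages; refcounts: pp0:1 pp1:3 pp2:2 pp3:2 pp4:1
Op 7: fork(P0) -> P3. 5 ppages; refcounts: pp0:1 pp1:4 pp2:3 pp3:3 pp4:1
Op 8: write(P0, v2, 177). refcount(pp2)=3>1 -> COPY to pp5. 6 ppages; refcounts: pp0:1 pp1:4 pp2:2 pp3:3 pp4:1 pp5:1
Op 9: write(P3, v0, 126). refcount(pp3)=3>1 -> COPY to pp6. 7 ppages; refcounts: pp0:1 pp1:4 pp2:2 pp3:2 pp4:1 pp5:1 pp6:1

yes no yes yes yes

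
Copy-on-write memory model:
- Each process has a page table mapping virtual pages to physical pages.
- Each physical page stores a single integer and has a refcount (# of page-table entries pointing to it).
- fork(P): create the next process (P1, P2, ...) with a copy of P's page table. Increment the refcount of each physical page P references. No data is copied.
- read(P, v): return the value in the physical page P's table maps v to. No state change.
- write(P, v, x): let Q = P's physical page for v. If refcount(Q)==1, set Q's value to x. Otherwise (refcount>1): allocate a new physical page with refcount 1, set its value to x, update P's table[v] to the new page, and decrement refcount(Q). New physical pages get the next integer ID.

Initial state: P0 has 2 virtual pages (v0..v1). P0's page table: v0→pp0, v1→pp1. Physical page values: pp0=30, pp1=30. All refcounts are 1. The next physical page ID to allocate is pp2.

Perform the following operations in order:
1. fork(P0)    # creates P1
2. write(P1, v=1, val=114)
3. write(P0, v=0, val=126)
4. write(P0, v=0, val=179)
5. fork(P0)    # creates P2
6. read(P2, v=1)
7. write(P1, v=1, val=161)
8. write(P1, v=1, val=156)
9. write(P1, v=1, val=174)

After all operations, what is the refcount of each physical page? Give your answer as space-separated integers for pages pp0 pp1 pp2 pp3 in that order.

Answer: 1 2 1 2

Derivation:
Op 1: fork(P0) -> P1. 2 ppages; refcounts: pp0:2 pp1:2
Op 2: write(P1, v1, 114). refcount(pp1)=2>1 -> COPY to pp2. 3 ppages; refcounts: pp0:2 pp1:1 pp2:1
Op 3: write(P0, v0, 126). refcount(pp0)=2>1 -> COPY to pp3. 4 ppages; refcounts: pp0:1 pp1:1 pp2:1 pp3:1
Op 4: write(P0, v0, 179). refcount(pp3)=1 -> write in place. 4 ppages; refcounts: pp0:1 pp1:1 pp2:1 pp3:1
Op 5: fork(P0) -> P2. 4 ppages; refcounts: pp0:1 pp1:2 pp2:1 pp3:2
Op 6: read(P2, v1) -> 30. No state change.
Op 7: write(P1, v1, 161). refcount(pp2)=1 -> write in place. 4 ppages; refcounts: pp0:1 pp1:2 pp2:1 pp3:2
Op 8: write(P1, v1, 156). refcount(pp2)=1 -> write in place. 4 ppages; refcounts: pp0:1 pp1:2 pp2:1 pp3:2
Op 9: write(P1, v1, 174). refcount(pp2)=1 -> write in place. 4 ppages; refcounts: pp0:1 pp1:2 pp2:1 pp3:2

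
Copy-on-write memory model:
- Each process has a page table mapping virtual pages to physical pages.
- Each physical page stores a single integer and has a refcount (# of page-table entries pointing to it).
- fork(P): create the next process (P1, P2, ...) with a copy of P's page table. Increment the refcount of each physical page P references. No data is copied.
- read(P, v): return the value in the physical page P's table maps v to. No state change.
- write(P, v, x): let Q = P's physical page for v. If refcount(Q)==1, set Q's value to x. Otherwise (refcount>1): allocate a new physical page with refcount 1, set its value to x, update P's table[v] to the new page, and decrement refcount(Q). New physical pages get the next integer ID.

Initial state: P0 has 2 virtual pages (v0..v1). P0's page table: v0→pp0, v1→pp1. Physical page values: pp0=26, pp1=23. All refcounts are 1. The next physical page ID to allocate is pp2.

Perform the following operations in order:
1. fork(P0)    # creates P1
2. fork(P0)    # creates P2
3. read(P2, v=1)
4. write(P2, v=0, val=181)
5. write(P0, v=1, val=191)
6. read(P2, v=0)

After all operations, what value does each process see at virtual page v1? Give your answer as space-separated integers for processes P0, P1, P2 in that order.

Op 1: fork(P0) -> P1. 2 ppages; refcounts: pp0:2 pp1:2
Op 2: fork(P0) -> P2. 2 ppages; refcounts: pp0:3 pp1:3
Op 3: read(P2, v1) -> 23. No state change.
Op 4: write(P2, v0, 181). refcount(pp0)=3>1 -> COPY to pp2. 3 ppages; refcounts: pp0:2 pp1:3 pp2:1
Op 5: write(P0, v1, 191). refcount(pp1)=3>1 -> COPY to pp3. 4 ppages; refcounts: pp0:2 pp1:2 pp2:1 pp3:1
Op 6: read(P2, v0) -> 181. No state change.
P0: v1 -> pp3 = 191
P1: v1 -> pp1 = 23
P2: v1 -> pp1 = 23

Answer: 191 23 23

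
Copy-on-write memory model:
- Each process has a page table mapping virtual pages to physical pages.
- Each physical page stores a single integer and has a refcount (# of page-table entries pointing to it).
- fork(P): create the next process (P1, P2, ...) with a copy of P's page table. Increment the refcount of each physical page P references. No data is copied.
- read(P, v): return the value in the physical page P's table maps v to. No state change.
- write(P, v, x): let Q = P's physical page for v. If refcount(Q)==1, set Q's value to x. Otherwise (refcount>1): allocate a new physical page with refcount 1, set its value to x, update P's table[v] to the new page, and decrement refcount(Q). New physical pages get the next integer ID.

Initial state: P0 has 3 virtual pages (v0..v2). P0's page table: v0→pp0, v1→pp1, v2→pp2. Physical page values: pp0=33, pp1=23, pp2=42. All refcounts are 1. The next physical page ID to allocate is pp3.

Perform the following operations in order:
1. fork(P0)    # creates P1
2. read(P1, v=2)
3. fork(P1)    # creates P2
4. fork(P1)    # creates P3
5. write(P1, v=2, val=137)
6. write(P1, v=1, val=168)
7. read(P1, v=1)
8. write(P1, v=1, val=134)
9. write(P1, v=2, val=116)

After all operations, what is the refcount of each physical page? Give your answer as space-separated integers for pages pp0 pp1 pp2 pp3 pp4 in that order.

Op 1: fork(P0) -> P1. 3 ppages; refcounts: pp0:2 pp1:2 pp2:2
Op 2: read(P1, v2) -> 42. No state change.
Op 3: fork(P1) -> P2. 3 ppages; refcounts: pp0:3 pp1:3 pp2:3
Op 4: fork(P1) -> P3. 3 ppages; refcounts: pp0:4 pp1:4 pp2:4
Op 5: write(P1, v2, 137). refcount(pp2)=4>1 -> COPY to pp3. 4 ppages; refcounts: pp0:4 pp1:4 pp2:3 pp3:1
Op 6: write(P1, v1, 168). refcount(pp1)=4>1 -> COPY to pp4. 5 ppages; refcounts: pp0:4 pp1:3 pp2:3 pp3:1 pp4:1
Op 7: read(P1, v1) -> 168. No state change.
Op 8: write(P1, v1, 134). refcount(pp4)=1 -> write in place. 5 ppages; refcounts: pp0:4 pp1:3 pp2:3 pp3:1 pp4:1
Op 9: write(P1, v2, 116). refcount(pp3)=1 -> write in place. 5 ppages; refcounts: pp0:4 pp1:3 pp2:3 pp3:1 pp4:1

Answer: 4 3 3 1 1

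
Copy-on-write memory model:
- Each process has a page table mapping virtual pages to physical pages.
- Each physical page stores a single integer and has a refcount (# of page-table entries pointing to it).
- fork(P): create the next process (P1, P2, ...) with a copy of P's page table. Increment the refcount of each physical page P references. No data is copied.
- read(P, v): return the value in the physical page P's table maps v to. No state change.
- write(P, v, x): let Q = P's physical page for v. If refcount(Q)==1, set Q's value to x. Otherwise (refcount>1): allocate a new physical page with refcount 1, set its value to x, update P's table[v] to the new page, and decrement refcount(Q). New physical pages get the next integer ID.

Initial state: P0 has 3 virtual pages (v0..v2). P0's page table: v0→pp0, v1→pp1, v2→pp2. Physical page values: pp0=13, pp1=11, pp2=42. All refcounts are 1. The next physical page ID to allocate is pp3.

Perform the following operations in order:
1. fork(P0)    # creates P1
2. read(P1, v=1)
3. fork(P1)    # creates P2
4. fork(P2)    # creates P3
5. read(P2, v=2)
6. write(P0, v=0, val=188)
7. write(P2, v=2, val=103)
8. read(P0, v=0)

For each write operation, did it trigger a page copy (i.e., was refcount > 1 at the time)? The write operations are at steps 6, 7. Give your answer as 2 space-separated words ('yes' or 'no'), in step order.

Op 1: fork(P0) -> P1. 3 ppages; refcounts: pp0:2 pp1:2 pp2:2
Op 2: read(P1, v1) -> 11. No state change.
Op 3: fork(P1) -> P2. 3 ppages; refcounts: pp0:3 pp1:3 pp2:3
Op 4: fork(P2) -> P3. 3 ppages; refcounts: pp0:4 pp1:4 pp2:4
Op 5: read(P2, v2) -> 42. No state change.
Op 6: write(P0, v0, 188). refcount(pp0)=4>1 -> COPY to pp3. 4 ppages; refcounts: pp0:3 pp1:4 pp2:4 pp3:1
Op 7: write(P2, v2, 103). refcount(pp2)=4>1 -> COPY to pp4. 5 ppages; refcounts: pp0:3 pp1:4 pp2:3 pp3:1 pp4:1
Op 8: read(P0, v0) -> 188. No state change.

yes yes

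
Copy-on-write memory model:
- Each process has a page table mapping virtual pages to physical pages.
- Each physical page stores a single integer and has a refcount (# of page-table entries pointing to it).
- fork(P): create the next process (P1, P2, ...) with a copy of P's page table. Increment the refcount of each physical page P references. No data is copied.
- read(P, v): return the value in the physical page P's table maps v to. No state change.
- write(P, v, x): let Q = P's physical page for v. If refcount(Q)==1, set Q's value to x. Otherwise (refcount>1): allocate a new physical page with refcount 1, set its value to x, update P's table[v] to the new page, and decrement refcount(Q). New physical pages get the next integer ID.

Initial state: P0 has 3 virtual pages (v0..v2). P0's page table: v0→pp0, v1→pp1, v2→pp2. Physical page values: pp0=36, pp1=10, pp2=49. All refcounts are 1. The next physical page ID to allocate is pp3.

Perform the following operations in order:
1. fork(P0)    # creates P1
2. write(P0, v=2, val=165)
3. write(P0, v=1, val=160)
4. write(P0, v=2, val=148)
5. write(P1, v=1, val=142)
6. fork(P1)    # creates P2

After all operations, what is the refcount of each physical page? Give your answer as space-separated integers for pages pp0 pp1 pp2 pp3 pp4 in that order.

Answer: 3 2 2 1 1

Derivation:
Op 1: fork(P0) -> P1. 3 ppages; refcounts: pp0:2 pp1:2 pp2:2
Op 2: write(P0, v2, 165). refcount(pp2)=2>1 -> COPY to pp3. 4 ppages; refcounts: pp0:2 pp1:2 pp2:1 pp3:1
Op 3: write(P0, v1, 160). refcount(pp1)=2>1 -> COPY to pp4. 5 ppages; refcounts: pp0:2 pp1:1 pp2:1 pp3:1 pp4:1
Op 4: write(P0, v2, 148). refcount(pp3)=1 -> write in place. 5 ppages; refcounts: pp0:2 pp1:1 pp2:1 pp3:1 pp4:1
Op 5: write(P1, v1, 142). refcount(pp1)=1 -> write in place. 5 ppages; refcounts: pp0:2 pp1:1 pp2:1 pp3:1 pp4:1
Op 6: fork(P1) -> P2. 5 ppages; refcounts: pp0:3 pp1:2 pp2:2 pp3:1 pp4:1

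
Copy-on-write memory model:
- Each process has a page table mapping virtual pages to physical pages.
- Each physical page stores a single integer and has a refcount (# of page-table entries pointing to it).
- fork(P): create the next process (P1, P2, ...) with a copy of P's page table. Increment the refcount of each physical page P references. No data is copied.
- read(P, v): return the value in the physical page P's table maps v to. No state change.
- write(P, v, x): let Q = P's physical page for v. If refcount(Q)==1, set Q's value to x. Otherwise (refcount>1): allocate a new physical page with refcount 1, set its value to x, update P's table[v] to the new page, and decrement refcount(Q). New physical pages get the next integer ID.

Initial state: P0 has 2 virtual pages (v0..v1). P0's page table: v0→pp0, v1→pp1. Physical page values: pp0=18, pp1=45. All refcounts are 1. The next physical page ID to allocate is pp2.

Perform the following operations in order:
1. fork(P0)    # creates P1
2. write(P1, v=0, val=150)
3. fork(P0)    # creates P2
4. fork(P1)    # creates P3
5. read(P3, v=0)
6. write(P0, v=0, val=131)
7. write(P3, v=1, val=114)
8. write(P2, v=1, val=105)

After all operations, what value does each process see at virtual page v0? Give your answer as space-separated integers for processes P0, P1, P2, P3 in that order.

Op 1: fork(P0) -> P1. 2 ppages; refcounts: pp0:2 pp1:2
Op 2: write(P1, v0, 150). refcount(pp0)=2>1 -> COPY to pp2. 3 ppages; refcounts: pp0:1 pp1:2 pp2:1
Op 3: fork(P0) -> P2. 3 ppages; refcounts: pp0:2 pp1:3 pp2:1
Op 4: fork(P1) -> P3. 3 ppages; refcounts: pp0:2 pp1:4 pp2:2
Op 5: read(P3, v0) -> 150. No state change.
Op 6: write(P0, v0, 131). refcount(pp0)=2>1 -> COPY to pp3. 4 ppages; refcounts: pp0:1 pp1:4 pp2:2 pp3:1
Op 7: write(P3, v1, 114). refcount(pp1)=4>1 -> COPY to pp4. 5 ppages; refcounts: pp0:1 pp1:3 pp2:2 pp3:1 pp4:1
Op 8: write(P2, v1, 105). refcount(pp1)=3>1 -> COPY to pp5. 6 ppages; refcounts: pp0:1 pp1:2 pp2:2 pp3:1 pp4:1 pp5:1
P0: v0 -> pp3 = 131
P1: v0 -> pp2 = 150
P2: v0 -> pp0 = 18
P3: v0 -> pp2 = 150

Answer: 131 150 18 150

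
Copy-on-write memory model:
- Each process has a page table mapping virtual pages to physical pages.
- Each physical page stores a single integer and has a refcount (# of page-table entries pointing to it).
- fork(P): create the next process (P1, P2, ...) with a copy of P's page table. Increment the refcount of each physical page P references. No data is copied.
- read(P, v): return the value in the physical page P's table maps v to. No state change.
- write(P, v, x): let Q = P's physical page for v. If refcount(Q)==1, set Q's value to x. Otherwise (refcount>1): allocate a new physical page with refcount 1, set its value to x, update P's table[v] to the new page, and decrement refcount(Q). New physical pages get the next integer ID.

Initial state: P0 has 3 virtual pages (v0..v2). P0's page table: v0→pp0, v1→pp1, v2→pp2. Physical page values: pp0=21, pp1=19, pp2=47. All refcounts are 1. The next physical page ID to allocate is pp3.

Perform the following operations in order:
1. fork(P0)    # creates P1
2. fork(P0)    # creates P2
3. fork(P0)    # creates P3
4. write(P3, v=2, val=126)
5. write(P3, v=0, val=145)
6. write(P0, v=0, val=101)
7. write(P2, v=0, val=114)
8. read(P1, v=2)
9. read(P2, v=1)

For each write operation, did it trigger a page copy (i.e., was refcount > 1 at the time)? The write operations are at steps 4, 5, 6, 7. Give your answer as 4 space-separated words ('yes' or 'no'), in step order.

Op 1: fork(P0) -> P1. 3 ppages; refcounts: pp0:2 pp1:2 pp2:2
Op 2: fork(P0) -> P2. 3 ppages; refcounts: pp0:3 pp1:3 pp2:3
Op 3: fork(P0) -> P3. 3 ppages; refcounts: pp0:4 pp1:4 pp2:4
Op 4: write(P3, v2, 126). refcount(pp2)=4>1 -> COPY to pp3. 4 ppages; refcounts: pp0:4 pp1:4 pp2:3 pp3:1
Op 5: write(P3, v0, 145). refcount(pp0)=4>1 -> COPY to pp4. 5 ppages; refcounts: pp0:3 pp1:4 pp2:3 pp3:1 pp4:1
Op 6: write(P0, v0, 101). refcount(pp0)=3>1 -> COPY to pp5. 6 ppages; refcounts: pp0:2 pp1:4 pp2:3 pp3:1 pp4:1 pp5:1
Op 7: write(P2, v0, 114). refcount(pp0)=2>1 -> COPY to pp6. 7 ppages; refcounts: pp0:1 pp1:4 pp2:3 pp3:1 pp4:1 pp5:1 pp6:1
Op 8: read(P1, v2) -> 47. No state change.
Op 9: read(P2, v1) -> 19. No state change.

yes yes yes yes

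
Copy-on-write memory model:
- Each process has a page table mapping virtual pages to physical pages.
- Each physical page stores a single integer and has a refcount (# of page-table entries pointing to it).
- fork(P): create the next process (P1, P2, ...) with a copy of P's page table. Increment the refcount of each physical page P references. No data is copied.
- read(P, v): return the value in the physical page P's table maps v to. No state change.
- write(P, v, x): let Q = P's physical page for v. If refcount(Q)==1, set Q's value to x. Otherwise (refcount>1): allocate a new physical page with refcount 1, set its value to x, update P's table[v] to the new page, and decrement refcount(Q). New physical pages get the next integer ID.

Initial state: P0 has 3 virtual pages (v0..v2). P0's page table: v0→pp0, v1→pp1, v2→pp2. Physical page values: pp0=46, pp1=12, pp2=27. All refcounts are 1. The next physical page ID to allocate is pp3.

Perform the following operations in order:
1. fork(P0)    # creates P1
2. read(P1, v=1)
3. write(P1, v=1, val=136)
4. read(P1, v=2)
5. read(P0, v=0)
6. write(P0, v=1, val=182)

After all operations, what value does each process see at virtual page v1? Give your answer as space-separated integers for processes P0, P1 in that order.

Op 1: fork(P0) -> P1. 3 ppages; refcounts: pp0:2 pp1:2 pp2:2
Op 2: read(P1, v1) -> 12. No state change.
Op 3: write(P1, v1, 136). refcount(pp1)=2>1 -> COPY to pp3. 4 ppages; refcounts: pp0:2 pp1:1 pp2:2 pp3:1
Op 4: read(P1, v2) -> 27. No state change.
Op 5: read(P0, v0) -> 46. No state change.
Op 6: write(P0, v1, 182). refcount(pp1)=1 -> write in place. 4 ppages; refcounts: pp0:2 pp1:1 pp2:2 pp3:1
P0: v1 -> pp1 = 182
P1: v1 -> pp3 = 136

Answer: 182 136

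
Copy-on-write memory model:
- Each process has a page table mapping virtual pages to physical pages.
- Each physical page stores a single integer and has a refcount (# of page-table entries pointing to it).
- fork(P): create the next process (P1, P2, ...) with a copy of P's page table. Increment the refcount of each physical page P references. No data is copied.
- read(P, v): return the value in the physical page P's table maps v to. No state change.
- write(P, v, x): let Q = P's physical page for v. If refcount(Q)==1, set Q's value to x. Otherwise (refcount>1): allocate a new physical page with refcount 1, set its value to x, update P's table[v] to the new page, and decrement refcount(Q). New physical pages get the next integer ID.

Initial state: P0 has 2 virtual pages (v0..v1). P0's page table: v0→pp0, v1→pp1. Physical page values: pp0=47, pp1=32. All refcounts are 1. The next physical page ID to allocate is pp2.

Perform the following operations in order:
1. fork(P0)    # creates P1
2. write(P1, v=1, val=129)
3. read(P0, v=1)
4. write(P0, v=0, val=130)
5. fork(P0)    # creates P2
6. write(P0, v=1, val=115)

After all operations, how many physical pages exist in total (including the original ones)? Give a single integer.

Answer: 5

Derivation:
Op 1: fork(P0) -> P1. 2 ppages; refcounts: pp0:2 pp1:2
Op 2: write(P1, v1, 129). refcount(pp1)=2>1 -> COPY to pp2. 3 ppages; refcounts: pp0:2 pp1:1 pp2:1
Op 3: read(P0, v1) -> 32. No state change.
Op 4: write(P0, v0, 130). refcount(pp0)=2>1 -> COPY to pp3. 4 ppages; refcounts: pp0:1 pp1:1 pp2:1 pp3:1
Op 5: fork(P0) -> P2. 4 ppages; refcounts: pp0:1 pp1:2 pp2:1 pp3:2
Op 6: write(P0, v1, 115). refcount(pp1)=2>1 -> COPY to pp4. 5 ppages; refcounts: pp0:1 pp1:1 pp2:1 pp3:2 pp4:1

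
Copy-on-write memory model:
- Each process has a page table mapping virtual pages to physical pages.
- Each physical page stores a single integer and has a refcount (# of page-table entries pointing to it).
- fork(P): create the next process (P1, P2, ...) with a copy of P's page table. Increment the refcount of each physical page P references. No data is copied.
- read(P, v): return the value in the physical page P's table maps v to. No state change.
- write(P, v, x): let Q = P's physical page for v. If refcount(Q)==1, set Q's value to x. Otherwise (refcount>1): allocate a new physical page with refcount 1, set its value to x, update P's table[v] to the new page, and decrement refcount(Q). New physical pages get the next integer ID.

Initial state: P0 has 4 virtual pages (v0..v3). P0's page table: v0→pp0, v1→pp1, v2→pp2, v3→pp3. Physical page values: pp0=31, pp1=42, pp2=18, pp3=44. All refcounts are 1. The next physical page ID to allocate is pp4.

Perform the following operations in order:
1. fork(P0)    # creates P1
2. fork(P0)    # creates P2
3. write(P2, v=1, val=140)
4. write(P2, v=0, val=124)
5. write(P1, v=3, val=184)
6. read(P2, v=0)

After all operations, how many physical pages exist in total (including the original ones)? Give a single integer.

Op 1: fork(P0) -> P1. 4 ppages; refcounts: pp0:2 pp1:2 pp2:2 pp3:2
Op 2: fork(P0) -> P2. 4 ppages; refcounts: pp0:3 pp1:3 pp2:3 pp3:3
Op 3: write(P2, v1, 140). refcount(pp1)=3>1 -> COPY to pp4. 5 ppages; refcounts: pp0:3 pp1:2 pp2:3 pp3:3 pp4:1
Op 4: write(P2, v0, 124). refcount(pp0)=3>1 -> COPY to pp5. 6 ppages; refcounts: pp0:2 pp1:2 pp2:3 pp3:3 pp4:1 pp5:1
Op 5: write(P1, v3, 184). refcount(pp3)=3>1 -> COPY to pp6. 7 ppages; refcounts: pp0:2 pp1:2 pp2:3 pp3:2 pp4:1 pp5:1 pp6:1
Op 6: read(P2, v0) -> 124. No state change.

Answer: 7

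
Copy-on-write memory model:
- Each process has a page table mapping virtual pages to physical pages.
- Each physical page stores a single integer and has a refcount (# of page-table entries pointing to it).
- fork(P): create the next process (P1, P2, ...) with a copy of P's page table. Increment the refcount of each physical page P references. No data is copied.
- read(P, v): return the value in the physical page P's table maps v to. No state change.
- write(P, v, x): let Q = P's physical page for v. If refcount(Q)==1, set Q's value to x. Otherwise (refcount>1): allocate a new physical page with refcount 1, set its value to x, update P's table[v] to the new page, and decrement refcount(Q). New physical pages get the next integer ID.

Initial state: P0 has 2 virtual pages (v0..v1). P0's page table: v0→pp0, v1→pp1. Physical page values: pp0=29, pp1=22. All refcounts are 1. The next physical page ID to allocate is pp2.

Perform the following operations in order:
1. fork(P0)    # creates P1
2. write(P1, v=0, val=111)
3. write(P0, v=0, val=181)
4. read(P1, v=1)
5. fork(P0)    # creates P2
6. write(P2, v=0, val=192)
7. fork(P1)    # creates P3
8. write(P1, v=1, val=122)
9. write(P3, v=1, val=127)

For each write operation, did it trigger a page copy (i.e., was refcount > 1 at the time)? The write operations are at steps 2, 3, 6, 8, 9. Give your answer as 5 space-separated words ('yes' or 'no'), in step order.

Op 1: fork(P0) -> P1. 2 ppages; refcounts: pp0:2 pp1:2
Op 2: write(P1, v0, 111). refcount(pp0)=2>1 -> COPY to pp2. 3 ppages; refcounts: pp0:1 pp1:2 pp2:1
Op 3: write(P0, v0, 181). refcount(pp0)=1 -> write in place. 3 ppages; refcounts: pp0:1 pp1:2 pp2:1
Op 4: read(P1, v1) -> 22. No state change.
Op 5: fork(P0) -> P2. 3 ppages; refcounts: pp0:2 pp1:3 pp2:1
Op 6: write(P2, v0, 192). refcount(pp0)=2>1 -> COPY to pp3. 4 ppages; refcounts: pp0:1 pp1:3 pp2:1 pp3:1
Op 7: fork(P1) -> P3. 4 ppages; refcounts: pp0:1 pp1:4 pp2:2 pp3:1
Op 8: write(P1, v1, 122). refcount(pp1)=4>1 -> COPY to pp4. 5 ppages; refcounts: pp0:1 pp1:3 pp2:2 pp3:1 pp4:1
Op 9: write(P3, v1, 127). refcount(pp1)=3>1 -> COPY to pp5. 6 ppages; refcounts: pp0:1 pp1:2 pp2:2 pp3:1 pp4:1 pp5:1

yes no yes yes yes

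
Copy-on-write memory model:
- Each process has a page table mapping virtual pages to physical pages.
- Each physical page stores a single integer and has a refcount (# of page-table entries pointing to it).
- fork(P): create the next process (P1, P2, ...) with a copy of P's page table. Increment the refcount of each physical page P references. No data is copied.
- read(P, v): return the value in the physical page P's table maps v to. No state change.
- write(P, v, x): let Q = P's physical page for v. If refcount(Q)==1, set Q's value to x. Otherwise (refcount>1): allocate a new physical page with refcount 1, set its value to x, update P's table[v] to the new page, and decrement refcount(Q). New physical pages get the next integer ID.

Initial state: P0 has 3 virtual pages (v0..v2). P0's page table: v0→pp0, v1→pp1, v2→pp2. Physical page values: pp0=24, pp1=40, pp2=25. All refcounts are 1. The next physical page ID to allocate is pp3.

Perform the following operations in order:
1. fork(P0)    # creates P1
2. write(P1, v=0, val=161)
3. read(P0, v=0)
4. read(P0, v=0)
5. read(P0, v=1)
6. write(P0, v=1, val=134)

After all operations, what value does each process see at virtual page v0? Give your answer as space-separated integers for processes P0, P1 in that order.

Answer: 24 161

Derivation:
Op 1: fork(P0) -> P1. 3 ppages; refcounts: pp0:2 pp1:2 pp2:2
Op 2: write(P1, v0, 161). refcount(pp0)=2>1 -> COPY to pp3. 4 ppages; refcounts: pp0:1 pp1:2 pp2:2 pp3:1
Op 3: read(P0, v0) -> 24. No state change.
Op 4: read(P0, v0) -> 24. No state change.
Op 5: read(P0, v1) -> 40. No state change.
Op 6: write(P0, v1, 134). refcount(pp1)=2>1 -> COPY to pp4. 5 ppages; refcounts: pp0:1 pp1:1 pp2:2 pp3:1 pp4:1
P0: v0 -> pp0 = 24
P1: v0 -> pp3 = 161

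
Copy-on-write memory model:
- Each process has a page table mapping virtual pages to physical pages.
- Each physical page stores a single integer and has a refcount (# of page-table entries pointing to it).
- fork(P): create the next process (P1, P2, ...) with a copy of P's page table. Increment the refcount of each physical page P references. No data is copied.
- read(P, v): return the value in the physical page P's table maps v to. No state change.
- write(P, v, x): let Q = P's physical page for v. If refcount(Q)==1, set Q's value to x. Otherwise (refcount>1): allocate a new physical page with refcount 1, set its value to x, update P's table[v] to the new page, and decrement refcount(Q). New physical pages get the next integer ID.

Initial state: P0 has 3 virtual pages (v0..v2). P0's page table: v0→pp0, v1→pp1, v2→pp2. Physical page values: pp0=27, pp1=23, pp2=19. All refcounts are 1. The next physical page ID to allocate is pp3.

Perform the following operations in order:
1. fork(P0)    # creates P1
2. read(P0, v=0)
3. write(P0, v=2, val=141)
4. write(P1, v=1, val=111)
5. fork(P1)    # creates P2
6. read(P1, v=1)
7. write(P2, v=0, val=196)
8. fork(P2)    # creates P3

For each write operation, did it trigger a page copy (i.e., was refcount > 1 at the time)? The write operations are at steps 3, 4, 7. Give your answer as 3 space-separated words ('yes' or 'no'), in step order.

Op 1: fork(P0) -> P1. 3 ppages; refcounts: pp0:2 pp1:2 pp2:2
Op 2: read(P0, v0) -> 27. No state change.
Op 3: write(P0, v2, 141). refcount(pp2)=2>1 -> COPY to pp3. 4 ppages; refcounts: pp0:2 pp1:2 pp2:1 pp3:1
Op 4: write(P1, v1, 111). refcount(pp1)=2>1 -> COPY to pp4. 5 ppages; refcounts: pp0:2 pp1:1 pp2:1 pp3:1 pp4:1
Op 5: fork(P1) -> P2. 5 ppages; refcounts: pp0:3 pp1:1 pp2:2 pp3:1 pp4:2
Op 6: read(P1, v1) -> 111. No state change.
Op 7: write(P2, v0, 196). refcount(pp0)=3>1 -> COPY to pp5. 6 ppages; refcounts: pp0:2 pp1:1 pp2:2 pp3:1 pp4:2 pp5:1
Op 8: fork(P2) -> P3. 6 ppages; refcounts: pp0:2 pp1:1 pp2:3 pp3:1 pp4:3 pp5:2

yes yes yes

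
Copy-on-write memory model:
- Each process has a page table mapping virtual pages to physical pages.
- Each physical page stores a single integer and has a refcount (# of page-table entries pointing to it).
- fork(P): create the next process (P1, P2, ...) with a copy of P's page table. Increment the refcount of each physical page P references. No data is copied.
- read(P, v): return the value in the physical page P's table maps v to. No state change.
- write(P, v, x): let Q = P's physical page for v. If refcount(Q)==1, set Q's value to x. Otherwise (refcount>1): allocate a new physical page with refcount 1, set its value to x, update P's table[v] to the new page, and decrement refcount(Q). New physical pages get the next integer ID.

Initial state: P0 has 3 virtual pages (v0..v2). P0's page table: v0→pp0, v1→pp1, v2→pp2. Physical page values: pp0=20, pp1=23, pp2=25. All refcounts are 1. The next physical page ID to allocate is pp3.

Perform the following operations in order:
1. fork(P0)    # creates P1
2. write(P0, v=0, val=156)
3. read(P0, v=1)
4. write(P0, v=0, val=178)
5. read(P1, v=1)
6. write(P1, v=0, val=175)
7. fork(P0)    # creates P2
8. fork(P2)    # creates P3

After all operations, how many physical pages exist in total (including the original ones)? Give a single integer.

Op 1: fork(P0) -> P1. 3 ppages; refcounts: pp0:2 pp1:2 pp2:2
Op 2: write(P0, v0, 156). refcount(pp0)=2>1 -> COPY to pp3. 4 ppages; refcounts: pp0:1 pp1:2 pp2:2 pp3:1
Op 3: read(P0, v1) -> 23. No state change.
Op 4: write(P0, v0, 178). refcount(pp3)=1 -> write in place. 4 ppages; refcounts: pp0:1 pp1:2 pp2:2 pp3:1
Op 5: read(P1, v1) -> 23. No state change.
Op 6: write(P1, v0, 175). refcount(pp0)=1 -> write in place. 4 ppages; refcounts: pp0:1 pp1:2 pp2:2 pp3:1
Op 7: fork(P0) -> P2. 4 ppages; refcounts: pp0:1 pp1:3 pp2:3 pp3:2
Op 8: fork(P2) -> P3. 4 ppages; refcounts: pp0:1 pp1:4 pp2:4 pp3:3

Answer: 4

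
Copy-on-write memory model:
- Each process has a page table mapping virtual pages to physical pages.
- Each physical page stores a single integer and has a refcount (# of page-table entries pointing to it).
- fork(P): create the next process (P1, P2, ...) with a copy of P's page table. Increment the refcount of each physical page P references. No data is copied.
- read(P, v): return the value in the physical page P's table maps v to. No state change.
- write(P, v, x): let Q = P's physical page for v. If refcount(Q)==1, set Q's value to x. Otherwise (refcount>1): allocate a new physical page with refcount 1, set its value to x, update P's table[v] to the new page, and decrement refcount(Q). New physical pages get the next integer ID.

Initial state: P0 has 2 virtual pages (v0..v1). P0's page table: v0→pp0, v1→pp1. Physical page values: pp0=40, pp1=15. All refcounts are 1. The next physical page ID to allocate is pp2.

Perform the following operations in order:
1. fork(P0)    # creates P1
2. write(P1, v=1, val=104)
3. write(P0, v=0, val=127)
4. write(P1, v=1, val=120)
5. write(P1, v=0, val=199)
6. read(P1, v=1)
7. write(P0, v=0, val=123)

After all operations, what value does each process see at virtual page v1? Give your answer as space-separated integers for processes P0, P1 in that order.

Answer: 15 120

Derivation:
Op 1: fork(P0) -> P1. 2 ppages; refcounts: pp0:2 pp1:2
Op 2: write(P1, v1, 104). refcount(pp1)=2>1 -> COPY to pp2. 3 ppages; refcounts: pp0:2 pp1:1 pp2:1
Op 3: write(P0, v0, 127). refcount(pp0)=2>1 -> COPY to pp3. 4 ppages; refcounts: pp0:1 pp1:1 pp2:1 pp3:1
Op 4: write(P1, v1, 120). refcount(pp2)=1 -> write in place. 4 ppages; refcounts: pp0:1 pp1:1 pp2:1 pp3:1
Op 5: write(P1, v0, 199). refcount(pp0)=1 -> write in place. 4 ppages; refcounts: pp0:1 pp1:1 pp2:1 pp3:1
Op 6: read(P1, v1) -> 120. No state change.
Op 7: write(P0, v0, 123). refcount(pp3)=1 -> write in place. 4 ppages; refcounts: pp0:1 pp1:1 pp2:1 pp3:1
P0: v1 -> pp1 = 15
P1: v1 -> pp2 = 120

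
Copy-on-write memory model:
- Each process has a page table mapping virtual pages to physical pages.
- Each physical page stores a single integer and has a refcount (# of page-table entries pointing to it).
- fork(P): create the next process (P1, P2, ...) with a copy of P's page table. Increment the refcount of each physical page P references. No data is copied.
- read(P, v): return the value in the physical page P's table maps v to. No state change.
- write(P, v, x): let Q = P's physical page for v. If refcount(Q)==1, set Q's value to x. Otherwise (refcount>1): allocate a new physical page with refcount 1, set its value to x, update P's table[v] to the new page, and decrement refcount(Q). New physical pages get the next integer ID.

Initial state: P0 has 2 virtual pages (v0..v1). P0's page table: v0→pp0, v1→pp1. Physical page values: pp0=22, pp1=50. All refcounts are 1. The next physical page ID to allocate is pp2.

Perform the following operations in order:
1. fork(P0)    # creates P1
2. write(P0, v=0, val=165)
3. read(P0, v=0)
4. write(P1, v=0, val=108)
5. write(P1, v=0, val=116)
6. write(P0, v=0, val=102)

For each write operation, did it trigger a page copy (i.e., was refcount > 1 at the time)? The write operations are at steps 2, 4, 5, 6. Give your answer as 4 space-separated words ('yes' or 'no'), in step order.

Op 1: fork(P0) -> P1. 2 ppages; refcounts: pp0:2 pp1:2
Op 2: write(P0, v0, 165). refcount(pp0)=2>1 -> COPY to pp2. 3 ppages; refcounts: pp0:1 pp1:2 pp2:1
Op 3: read(P0, v0) -> 165. No state change.
Op 4: write(P1, v0, 108). refcount(pp0)=1 -> write in place. 3 ppages; refcounts: pp0:1 pp1:2 pp2:1
Op 5: write(P1, v0, 116). refcount(pp0)=1 -> write in place. 3 ppages; refcounts: pp0:1 pp1:2 pp2:1
Op 6: write(P0, v0, 102). refcount(pp2)=1 -> write in place. 3 ppages; refcounts: pp0:1 pp1:2 pp2:1

yes no no no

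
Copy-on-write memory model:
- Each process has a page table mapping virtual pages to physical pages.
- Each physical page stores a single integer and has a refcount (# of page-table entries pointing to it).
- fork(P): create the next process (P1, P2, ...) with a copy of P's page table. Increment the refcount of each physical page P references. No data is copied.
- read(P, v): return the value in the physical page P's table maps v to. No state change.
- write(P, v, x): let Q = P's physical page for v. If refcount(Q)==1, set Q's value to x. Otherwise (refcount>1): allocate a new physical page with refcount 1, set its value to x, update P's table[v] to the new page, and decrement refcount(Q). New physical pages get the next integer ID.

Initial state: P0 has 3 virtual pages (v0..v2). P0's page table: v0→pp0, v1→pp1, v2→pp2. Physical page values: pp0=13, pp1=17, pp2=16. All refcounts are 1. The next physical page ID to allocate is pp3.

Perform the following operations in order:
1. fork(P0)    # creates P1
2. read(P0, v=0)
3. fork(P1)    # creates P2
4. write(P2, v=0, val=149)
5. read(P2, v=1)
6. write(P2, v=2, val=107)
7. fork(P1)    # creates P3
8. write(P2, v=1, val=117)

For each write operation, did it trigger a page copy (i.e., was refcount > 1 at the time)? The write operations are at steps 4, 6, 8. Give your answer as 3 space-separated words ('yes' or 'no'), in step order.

Op 1: fork(P0) -> P1. 3 ppages; refcounts: pp0:2 pp1:2 pp2:2
Op 2: read(P0, v0) -> 13. No state change.
Op 3: fork(P1) -> P2. 3 ppages; refcounts: pp0:3 pp1:3 pp2:3
Op 4: write(P2, v0, 149). refcount(pp0)=3>1 -> COPY to pp3. 4 ppages; refcounts: pp0:2 pp1:3 pp2:3 pp3:1
Op 5: read(P2, v1) -> 17. No state change.
Op 6: write(P2, v2, 107). refcount(pp2)=3>1 -> COPY to pp4. 5 ppages; refcounts: pp0:2 pp1:3 pp2:2 pp3:1 pp4:1
Op 7: fork(P1) -> P3. 5 ppages; refcounts: pp0:3 pp1:4 pp2:3 pp3:1 pp4:1
Op 8: write(P2, v1, 117). refcount(pp1)=4>1 -> COPY to pp5. 6 ppages; refcounts: pp0:3 pp1:3 pp2:3 pp3:1 pp4:1 pp5:1

yes yes yes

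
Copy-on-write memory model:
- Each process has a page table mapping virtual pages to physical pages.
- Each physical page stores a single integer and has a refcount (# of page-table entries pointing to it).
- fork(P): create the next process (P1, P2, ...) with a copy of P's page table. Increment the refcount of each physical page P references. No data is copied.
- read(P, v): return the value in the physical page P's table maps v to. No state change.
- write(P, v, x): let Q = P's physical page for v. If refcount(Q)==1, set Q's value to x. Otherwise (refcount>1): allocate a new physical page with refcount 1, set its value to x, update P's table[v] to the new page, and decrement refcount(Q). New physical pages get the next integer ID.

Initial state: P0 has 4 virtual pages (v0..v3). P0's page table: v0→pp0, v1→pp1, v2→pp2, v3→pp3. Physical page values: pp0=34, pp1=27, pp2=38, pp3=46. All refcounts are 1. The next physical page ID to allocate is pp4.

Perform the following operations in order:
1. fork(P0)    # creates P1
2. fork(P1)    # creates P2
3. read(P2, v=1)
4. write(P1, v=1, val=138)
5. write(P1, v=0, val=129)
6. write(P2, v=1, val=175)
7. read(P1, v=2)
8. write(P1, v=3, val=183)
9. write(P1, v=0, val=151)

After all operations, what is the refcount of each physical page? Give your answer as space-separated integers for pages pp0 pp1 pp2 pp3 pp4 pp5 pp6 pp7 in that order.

Op 1: fork(P0) -> P1. 4 ppages; refcounts: pp0:2 pp1:2 pp2:2 pp3:2
Op 2: fork(P1) -> P2. 4 ppages; refcounts: pp0:3 pp1:3 pp2:3 pp3:3
Op 3: read(P2, v1) -> 27. No state change.
Op 4: write(P1, v1, 138). refcount(pp1)=3>1 -> COPY to pp4. 5 ppages; refcounts: pp0:3 pp1:2 pp2:3 pp3:3 pp4:1
Op 5: write(P1, v0, 129). refcount(pp0)=3>1 -> COPY to pp5. 6 ppages; refcounts: pp0:2 pp1:2 pp2:3 pp3:3 pp4:1 pp5:1
Op 6: write(P2, v1, 175). refcount(pp1)=2>1 -> COPY to pp6. 7 ppages; refcounts: pp0:2 pp1:1 pp2:3 pp3:3 pp4:1 pp5:1 pp6:1
Op 7: read(P1, v2) -> 38. No state change.
Op 8: write(P1, v3, 183). refcount(pp3)=3>1 -> COPY to pp7. 8 ppages; refcounts: pp0:2 pp1:1 pp2:3 pp3:2 pp4:1 pp5:1 pp6:1 pp7:1
Op 9: write(P1, v0, 151). refcount(pp5)=1 -> write in place. 8 ppages; refcounts: pp0:2 pp1:1 pp2:3 pp3:2 pp4:1 pp5:1 pp6:1 pp7:1

Answer: 2 1 3 2 1 1 1 1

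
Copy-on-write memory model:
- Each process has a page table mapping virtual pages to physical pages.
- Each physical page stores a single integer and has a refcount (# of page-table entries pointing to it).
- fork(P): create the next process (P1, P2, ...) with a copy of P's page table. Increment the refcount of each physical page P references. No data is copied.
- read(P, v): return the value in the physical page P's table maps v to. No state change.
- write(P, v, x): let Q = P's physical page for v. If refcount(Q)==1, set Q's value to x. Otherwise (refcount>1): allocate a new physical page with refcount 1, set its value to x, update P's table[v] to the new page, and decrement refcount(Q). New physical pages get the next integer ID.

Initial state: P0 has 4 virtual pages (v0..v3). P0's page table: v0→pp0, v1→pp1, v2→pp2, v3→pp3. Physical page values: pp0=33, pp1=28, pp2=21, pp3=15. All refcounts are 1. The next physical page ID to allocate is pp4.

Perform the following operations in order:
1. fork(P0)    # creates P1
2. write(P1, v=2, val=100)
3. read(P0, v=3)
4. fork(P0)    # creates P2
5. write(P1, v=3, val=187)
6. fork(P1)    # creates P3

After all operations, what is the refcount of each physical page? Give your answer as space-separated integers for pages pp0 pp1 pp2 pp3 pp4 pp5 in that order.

Answer: 4 4 2 2 2 2

Derivation:
Op 1: fork(P0) -> P1. 4 ppages; refcounts: pp0:2 pp1:2 pp2:2 pp3:2
Op 2: write(P1, v2, 100). refcount(pp2)=2>1 -> COPY to pp4. 5 ppages; refcounts: pp0:2 pp1:2 pp2:1 pp3:2 pp4:1
Op 3: read(P0, v3) -> 15. No state change.
Op 4: fork(P0) -> P2. 5 ppages; refcounts: pp0:3 pp1:3 pp2:2 pp3:3 pp4:1
Op 5: write(P1, v3, 187). refcount(pp3)=3>1 -> COPY to pp5. 6 ppages; refcounts: pp0:3 pp1:3 pp2:2 pp3:2 pp4:1 pp5:1
Op 6: fork(P1) -> P3. 6 ppages; refcounts: pp0:4 pp1:4 pp2:2 pp3:2 pp4:2 pp5:2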